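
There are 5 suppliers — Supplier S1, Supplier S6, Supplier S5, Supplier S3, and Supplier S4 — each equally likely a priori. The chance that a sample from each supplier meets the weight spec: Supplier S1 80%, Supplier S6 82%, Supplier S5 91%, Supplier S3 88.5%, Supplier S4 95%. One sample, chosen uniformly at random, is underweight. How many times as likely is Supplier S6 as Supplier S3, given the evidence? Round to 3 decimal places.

Taking complements, P(underweight | each) = Supplier S1 0.2, Supplier S6 0.18, Supplier S5 0.09, Supplier S3 0.115, Supplier S4 0.05.
Since the prior is uniform, the posterior is proportional to the likelihood:
  Supplier S1: 0.2
  Supplier S6: 0.18
  Supplier S5: 0.09
  Supplier S3: 0.115
  Supplier S4: 0.05
Sum = 0.635.
The ratio is 0.18 / 0.115 (the normalizer cancels) = 1.565.

1.565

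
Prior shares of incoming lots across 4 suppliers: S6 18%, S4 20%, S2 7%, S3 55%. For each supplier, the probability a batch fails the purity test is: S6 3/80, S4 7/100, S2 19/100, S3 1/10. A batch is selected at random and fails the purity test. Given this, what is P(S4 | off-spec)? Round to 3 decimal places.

0.157

Unnormalized posteriors (prior × likelihood):
  S6: 0.18 × 0.0375 = 0.00675
  S4: 0.2 × 0.07 = 0.014
  S2: 0.07 × 0.19 = 0.0133
  S3: 0.55 × 0.1 = 0.055
Total = 0.08905.
P(S4 | evidence) = 0.014 / 0.08905 ≈ 0.157.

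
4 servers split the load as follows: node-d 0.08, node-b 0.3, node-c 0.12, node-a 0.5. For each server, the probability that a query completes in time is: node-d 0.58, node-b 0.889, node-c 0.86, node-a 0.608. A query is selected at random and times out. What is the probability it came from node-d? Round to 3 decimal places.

Taking complements, P(timeout | each) = node-d 0.42, node-b 0.111, node-c 0.14, node-a 0.392.
Prior × likelihood for each hypothesis:
  node-d: 0.08 × 0.42 = 0.0336
  node-b: 0.3 × 0.111 = 0.0333
  node-c: 0.12 × 0.14 = 0.0168
  node-a: 0.5 × 0.392 = 0.196
Sum = 0.2797.
P(node-d | evidence) = 0.0336 / 0.2797 ≈ 0.120.

0.120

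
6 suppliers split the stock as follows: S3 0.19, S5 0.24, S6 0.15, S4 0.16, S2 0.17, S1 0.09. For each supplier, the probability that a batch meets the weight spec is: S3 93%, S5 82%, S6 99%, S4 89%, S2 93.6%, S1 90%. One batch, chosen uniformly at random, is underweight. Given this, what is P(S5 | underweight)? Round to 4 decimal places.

Taking complements, P(underweight | each) = S3 0.07, S5 0.18, S6 0.01, S4 0.11, S2 0.064, S1 0.1.
Compute prior × likelihood for every hypothesis:
  S3: 0.19 × 0.07 = 0.0133
  S5: 0.24 × 0.18 = 0.0432
  S6: 0.15 × 0.01 = 0.0015
  S4: 0.16 × 0.11 = 0.0176
  S2: 0.17 × 0.064 = 0.01088
  S1: 0.09 × 0.1 = 0.009
Total = 0.09548.
P(S5 | evidence) = 0.0432 / 0.09548 ≈ 0.4525.

0.4525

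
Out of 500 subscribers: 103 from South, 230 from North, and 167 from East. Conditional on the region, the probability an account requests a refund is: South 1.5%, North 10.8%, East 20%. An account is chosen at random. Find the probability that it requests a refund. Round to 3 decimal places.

0.120

Unnormalized posteriors (prior × likelihood):
  South: 0.206 × 0.015 = 0.00309
  North: 0.46 × 0.108 = 0.04968
  East: 0.334 × 0.2 = 0.0668
P(refund) = 0.00309 + 0.04968 + 0.0668 = 0.11957 → 0.120.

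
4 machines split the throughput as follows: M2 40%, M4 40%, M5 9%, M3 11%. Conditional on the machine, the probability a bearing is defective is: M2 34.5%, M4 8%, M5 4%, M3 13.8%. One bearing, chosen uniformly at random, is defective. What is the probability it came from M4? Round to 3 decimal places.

Prior × likelihood for each hypothesis:
  M2: 0.4 × 0.345 = 0.138
  M4: 0.4 × 0.08 = 0.032
  M5: 0.09 × 0.04 = 0.0036
  M3: 0.11 × 0.138 = 0.01518
Total = 0.18878.
P(M4 | evidence) = 0.032 / 0.18878 ≈ 0.170.

0.170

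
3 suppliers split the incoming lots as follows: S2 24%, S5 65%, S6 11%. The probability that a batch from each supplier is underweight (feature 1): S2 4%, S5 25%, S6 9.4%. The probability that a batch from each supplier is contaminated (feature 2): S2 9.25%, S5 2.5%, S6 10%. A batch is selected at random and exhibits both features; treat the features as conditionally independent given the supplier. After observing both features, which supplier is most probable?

S5

Compute prior × likelihood for every hypothesis:
  S2: 0.24 × 0.04 × 0.0925 = 0.000888
  S5: 0.65 × 0.25 × 0.025 = 0.0040625
  S6: 0.11 × 0.094 × 0.1 = 0.001034
Normalizing constant = 0.0059845.
Largest term belongs to S5, so S5 is most probable.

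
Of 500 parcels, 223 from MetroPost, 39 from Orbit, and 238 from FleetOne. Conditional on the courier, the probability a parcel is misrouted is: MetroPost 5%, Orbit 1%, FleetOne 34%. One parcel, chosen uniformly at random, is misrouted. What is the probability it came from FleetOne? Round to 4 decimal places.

0.8752

Compute prior × likelihood for every hypothesis:
  MetroPost: 0.446 × 0.05 = 0.0223
  Orbit: 0.078 × 0.01 = 0.00078
  FleetOne: 0.476 × 0.34 = 0.16184
Sum = 0.18492.
P(FleetOne | evidence) = 0.16184 / 0.18492 ≈ 0.8752.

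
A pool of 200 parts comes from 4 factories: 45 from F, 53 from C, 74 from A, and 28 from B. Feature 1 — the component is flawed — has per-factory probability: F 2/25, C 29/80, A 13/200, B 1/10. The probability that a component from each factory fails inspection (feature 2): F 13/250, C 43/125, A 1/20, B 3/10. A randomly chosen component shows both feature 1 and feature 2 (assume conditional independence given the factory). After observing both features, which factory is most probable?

C

Prior × likelihood for each hypothesis:
  F: 0.225 × 0.08 × 0.052 = 0.000936
  C: 0.265 × 0.3625 × 0.344 = 0.0330455
  A: 0.37 × 0.065 × 0.05 = 0.0012025
  B: 0.14 × 0.1 × 0.3 = 0.0042
Sum = 0.039384.
Largest term belongs to C, so C is most probable.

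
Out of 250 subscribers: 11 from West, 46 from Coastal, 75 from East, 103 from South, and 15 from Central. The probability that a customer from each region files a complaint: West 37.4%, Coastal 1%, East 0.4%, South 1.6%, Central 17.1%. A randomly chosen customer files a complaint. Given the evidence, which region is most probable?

West

Unnormalized posteriors (prior × likelihood):
  West: 0.044 × 0.374 = 0.016456
  Coastal: 0.184 × 0.01 = 0.00184
  East: 0.3 × 0.004 = 0.0012
  South: 0.412 × 0.016 = 0.006592
  Central: 0.06 × 0.171 = 0.01026
Sum = 0.036348.
Largest term belongs to West, so West is most probable.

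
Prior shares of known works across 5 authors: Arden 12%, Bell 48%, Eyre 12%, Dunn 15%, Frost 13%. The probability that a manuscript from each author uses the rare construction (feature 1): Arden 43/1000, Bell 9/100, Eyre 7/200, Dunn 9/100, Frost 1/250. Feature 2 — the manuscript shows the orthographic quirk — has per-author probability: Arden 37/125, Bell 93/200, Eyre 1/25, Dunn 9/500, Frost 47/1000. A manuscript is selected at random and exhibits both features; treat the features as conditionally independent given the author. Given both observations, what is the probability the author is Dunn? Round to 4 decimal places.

0.0110

Unnormalized posteriors (prior × likelihood):
  Arden: 0.12 × 0.043 × 0.296 = 0.00152736
  Bell: 0.48 × 0.09 × 0.465 = 0.020088
  Eyre: 0.12 × 0.035 × 0.04 = 0.000168
  Dunn: 0.15 × 0.09 × 0.018 = 0.000243
  Frost: 0.13 × 0.004 × 0.047 = 0.00002444
Normalizing constant = 0.0220508.
P(Dunn | evidence) = 0.000243 / 0.0220508 ≈ 0.0110.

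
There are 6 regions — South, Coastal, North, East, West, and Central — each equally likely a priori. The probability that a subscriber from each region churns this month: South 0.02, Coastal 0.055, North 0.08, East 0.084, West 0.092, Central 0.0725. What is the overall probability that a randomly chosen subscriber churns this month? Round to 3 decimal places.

0.067

Since the prior is uniform, the posterior is proportional to the likelihood:
  South: 0.02
  Coastal: 0.055
  North: 0.08
  East: 0.084
  West: 0.092
  Central: 0.0725
P(churn) = (1/6) × (0.02 + 0.055 + 0.08 + 0.084 + 0.092 + 0.0725) = 0.4035/6 ≈ 0.067.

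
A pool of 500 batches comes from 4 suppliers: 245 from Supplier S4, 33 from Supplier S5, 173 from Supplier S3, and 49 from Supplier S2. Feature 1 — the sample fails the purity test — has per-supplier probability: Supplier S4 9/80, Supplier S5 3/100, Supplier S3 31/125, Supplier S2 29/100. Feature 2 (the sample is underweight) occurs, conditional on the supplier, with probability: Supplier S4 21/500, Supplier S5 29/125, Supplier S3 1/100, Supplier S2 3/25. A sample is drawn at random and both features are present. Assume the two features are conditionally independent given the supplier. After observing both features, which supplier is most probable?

Prior × likelihood for each hypothesis:
  Supplier S4: 0.49 × 0.1125 × 0.042 = 0.00231525
  Supplier S5: 0.066 × 0.03 × 0.232 = 0.00045936
  Supplier S3: 0.346 × 0.248 × 0.01 = 0.00085808
  Supplier S2: 0.098 × 0.29 × 0.12 = 0.0034104
Sum = 0.00704309.
Largest term belongs to Supplier S2, so Supplier S2 is most probable.

Supplier S2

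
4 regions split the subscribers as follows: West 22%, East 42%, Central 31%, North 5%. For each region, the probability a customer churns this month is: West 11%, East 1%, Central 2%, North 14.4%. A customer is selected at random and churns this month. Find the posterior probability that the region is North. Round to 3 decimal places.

0.172

Unnormalized posteriors (prior × likelihood):
  West: 0.22 × 0.11 = 0.0242
  East: 0.42 × 0.01 = 0.0042
  Central: 0.31 × 0.02 = 0.0062
  North: 0.05 × 0.144 = 0.0072
Normalizing constant = 0.0418.
P(North | evidence) = 0.0072 / 0.0418 ≈ 0.172.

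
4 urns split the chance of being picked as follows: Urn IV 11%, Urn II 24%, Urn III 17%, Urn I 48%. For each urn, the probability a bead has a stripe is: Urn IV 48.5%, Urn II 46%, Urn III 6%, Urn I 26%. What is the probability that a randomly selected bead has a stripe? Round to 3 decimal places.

0.299

Prior × likelihood for each hypothesis:
  Urn IV: 0.11 × 0.485 = 0.05335
  Urn II: 0.24 × 0.46 = 0.1104
  Urn III: 0.17 × 0.06 = 0.0102
  Urn I: 0.48 × 0.26 = 0.1248
P(striped) = 0.05335 + 0.1104 + 0.0102 + 0.1248 = 0.29875 → 0.299.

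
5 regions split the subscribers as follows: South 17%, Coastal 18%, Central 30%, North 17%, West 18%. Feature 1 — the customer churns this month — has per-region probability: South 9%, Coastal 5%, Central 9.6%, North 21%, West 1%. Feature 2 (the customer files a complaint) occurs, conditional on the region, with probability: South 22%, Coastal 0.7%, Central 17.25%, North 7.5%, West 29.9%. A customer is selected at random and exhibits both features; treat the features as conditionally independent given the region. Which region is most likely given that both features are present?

Central

Unnormalized posteriors (prior × likelihood):
  South: 0.17 × 0.09 × 0.22 = 0.003366
  Coastal: 0.18 × 0.05 × 0.007 = 0.000063
  Central: 0.3 × 0.096 × 0.1725 = 0.004968
  North: 0.17 × 0.21 × 0.075 = 0.0026775
  West: 0.18 × 0.01 × 0.299 = 0.0005382
Total = 0.0116127.
Largest term belongs to Central, so Central is most probable.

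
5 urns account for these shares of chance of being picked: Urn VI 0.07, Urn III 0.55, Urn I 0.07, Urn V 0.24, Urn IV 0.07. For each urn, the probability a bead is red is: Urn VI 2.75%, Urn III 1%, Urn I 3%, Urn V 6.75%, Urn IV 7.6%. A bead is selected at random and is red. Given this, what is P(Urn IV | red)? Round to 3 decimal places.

0.171

By Bayes' rule, posterior ∝ prior × likelihood:
  Urn VI: 0.07 × 0.0275 = 0.001925
  Urn III: 0.55 × 0.01 = 0.0055
  Urn I: 0.07 × 0.03 = 0.0021
  Urn V: 0.24 × 0.0675 = 0.0162
  Urn IV: 0.07 × 0.076 = 0.00532
Normalizing constant = 0.031045.
P(Urn IV | evidence) = 0.00532 / 0.031045 ≈ 0.171.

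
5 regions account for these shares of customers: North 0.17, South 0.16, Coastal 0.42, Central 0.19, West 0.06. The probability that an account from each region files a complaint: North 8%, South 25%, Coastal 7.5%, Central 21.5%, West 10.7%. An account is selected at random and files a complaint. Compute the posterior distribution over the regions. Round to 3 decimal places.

Prior × likelihood for each hypothesis:
  North: 0.17 × 0.08 = 0.0136
  South: 0.16 × 0.25 = 0.04
  Coastal: 0.42 × 0.075 = 0.0315
  Central: 0.19 × 0.215 = 0.04085
  West: 0.06 × 0.107 = 0.00642
Total = 0.13237.
P(North | complaint) = 0.0136/0.13237 ≈ 0.103
P(South | complaint) = 0.04/0.13237 ≈ 0.302
P(Coastal | complaint) = 0.0315/0.13237 ≈ 0.238
P(Central | complaint) = 0.04085/0.13237 ≈ 0.309
P(West | complaint) = 0.00642/0.13237 ≈ 0.049
(Check: 0.103+0.302+0.238+0.309+0.049 = 1.001.)

North 0.103, South 0.302, Coastal 0.238, Central 0.309, West 0.049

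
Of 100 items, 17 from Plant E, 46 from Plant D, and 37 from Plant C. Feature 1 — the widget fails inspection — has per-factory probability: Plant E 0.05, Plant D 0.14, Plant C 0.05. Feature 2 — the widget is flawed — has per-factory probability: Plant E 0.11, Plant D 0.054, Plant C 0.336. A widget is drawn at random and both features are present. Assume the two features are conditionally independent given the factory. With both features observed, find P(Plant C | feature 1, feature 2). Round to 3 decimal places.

Prior × likelihood for each hypothesis:
  Plant E: 0.17 × 0.05 × 0.11 = 0.000935
  Plant D: 0.46 × 0.14 × 0.054 = 0.0034776
  Plant C: 0.37 × 0.05 × 0.336 = 0.006216
Normalizing constant = 0.0106286.
P(Plant C | evidence) = 0.006216 / 0.0106286 ≈ 0.585.

0.585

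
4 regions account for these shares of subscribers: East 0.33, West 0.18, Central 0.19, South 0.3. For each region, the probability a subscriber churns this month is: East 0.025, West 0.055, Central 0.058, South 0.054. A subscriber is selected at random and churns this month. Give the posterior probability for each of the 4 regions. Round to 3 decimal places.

East 0.182, West 0.218, Central 0.243, South 0.357

Prior × likelihood for each hypothesis:
  East: 0.33 × 0.025 = 0.00825
  West: 0.18 × 0.055 = 0.0099
  Central: 0.19 × 0.058 = 0.01102
  South: 0.3 × 0.054 = 0.0162
Normalizing constant = 0.04537.
P(East | churn) = 0.00825/0.04537 ≈ 0.182
P(West | churn) = 0.0099/0.04537 ≈ 0.218
P(Central | churn) = 0.01102/0.04537 ≈ 0.243
P(South | churn) = 0.0162/0.04537 ≈ 0.357
(Check: 0.182+0.218+0.243+0.357 = 1.000.)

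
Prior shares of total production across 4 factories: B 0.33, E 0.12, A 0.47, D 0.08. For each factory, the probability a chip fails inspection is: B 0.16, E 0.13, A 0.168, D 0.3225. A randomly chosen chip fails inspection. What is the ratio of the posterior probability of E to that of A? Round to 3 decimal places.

Compute prior × likelihood for every hypothesis:
  B: 0.33 × 0.16 = 0.0528
  E: 0.12 × 0.13 = 0.0156
  A: 0.47 × 0.168 = 0.07896
  D: 0.08 × 0.3225 = 0.0258
Total = 0.17316.
The ratio is 0.0156 / 0.07896 (the normalizer cancels) = 0.198.

0.198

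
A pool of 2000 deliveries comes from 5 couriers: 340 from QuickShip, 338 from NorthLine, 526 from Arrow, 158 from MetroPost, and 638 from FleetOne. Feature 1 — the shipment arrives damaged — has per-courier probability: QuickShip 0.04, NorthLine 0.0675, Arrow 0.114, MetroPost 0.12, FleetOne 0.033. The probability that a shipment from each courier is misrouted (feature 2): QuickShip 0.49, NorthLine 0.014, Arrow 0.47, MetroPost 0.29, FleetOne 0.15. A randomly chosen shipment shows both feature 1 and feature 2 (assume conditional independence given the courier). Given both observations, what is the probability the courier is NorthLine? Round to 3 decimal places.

Unnormalized posteriors (prior × likelihood):
  QuickShip: 0.17 × 0.04 × 0.49 = 0.003332
  NorthLine: 0.169 × 0.0675 × 0.014 = 0.000159705
  Arrow: 0.263 × 0.114 × 0.47 = 0.01409154
  MetroPost: 0.079 × 0.12 × 0.29 = 0.0027492
  FleetOne: 0.319 × 0.033 × 0.15 = 0.00157905
Normalizing constant = 0.021911495.
P(NorthLine | evidence) = 0.000159705 / 0.021911495 ≈ 0.007.

0.007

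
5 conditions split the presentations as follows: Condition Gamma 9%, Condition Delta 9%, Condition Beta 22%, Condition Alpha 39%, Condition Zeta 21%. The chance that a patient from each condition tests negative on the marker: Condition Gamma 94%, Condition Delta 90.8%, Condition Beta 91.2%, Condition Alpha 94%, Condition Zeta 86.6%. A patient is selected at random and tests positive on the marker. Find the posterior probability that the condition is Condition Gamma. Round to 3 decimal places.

Taking complements, P(marker-positive | each) = Condition Gamma 0.06, Condition Delta 0.092, Condition Beta 0.088, Condition Alpha 0.06, Condition Zeta 0.134.
By Bayes' rule, posterior ∝ prior × likelihood:
  Condition Gamma: 0.09 × 0.06 = 0.0054
  Condition Delta: 0.09 × 0.092 = 0.00828
  Condition Beta: 0.22 × 0.088 = 0.01936
  Condition Alpha: 0.39 × 0.06 = 0.0234
  Condition Zeta: 0.21 × 0.134 = 0.02814
Normalizing constant = 0.08458.
P(Condition Gamma | evidence) = 0.0054 / 0.08458 ≈ 0.064.

0.064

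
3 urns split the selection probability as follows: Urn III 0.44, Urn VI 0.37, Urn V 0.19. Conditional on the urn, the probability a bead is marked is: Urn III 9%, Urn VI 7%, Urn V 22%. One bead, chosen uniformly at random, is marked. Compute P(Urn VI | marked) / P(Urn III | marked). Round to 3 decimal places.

0.654

Compute prior × likelihood for every hypothesis:
  Urn III: 0.44 × 0.09 = 0.0396
  Urn VI: 0.37 × 0.07 = 0.0259
  Urn V: 0.19 × 0.22 = 0.0418
Sum = 0.1073.
The ratio is 0.0259 / 0.0396 (the normalizer cancels) = 0.654.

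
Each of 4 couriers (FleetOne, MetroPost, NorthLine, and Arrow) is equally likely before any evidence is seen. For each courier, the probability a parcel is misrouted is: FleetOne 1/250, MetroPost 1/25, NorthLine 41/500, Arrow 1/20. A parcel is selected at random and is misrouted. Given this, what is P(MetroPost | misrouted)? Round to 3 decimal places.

0.227

With a uniform prior (1/4 each), posterior ∝ likelihood:
  FleetOne: 0.004
  MetroPost: 0.04
  NorthLine: 0.082
  Arrow: 0.05
Normalizing constant = 0.176.
P(MetroPost | evidence) = 0.04 / 0.176 ≈ 0.227.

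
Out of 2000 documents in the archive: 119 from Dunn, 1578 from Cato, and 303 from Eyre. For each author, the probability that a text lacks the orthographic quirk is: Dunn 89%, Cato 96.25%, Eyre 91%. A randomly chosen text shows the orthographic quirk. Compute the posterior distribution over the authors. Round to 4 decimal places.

Taking complements, P(quirk | each) = Dunn 0.11, Cato 0.0375, Eyre 0.09.
Unnormalized posteriors (prior × likelihood):
  Dunn: 0.0595 × 0.11 = 0.006545
  Cato: 0.789 × 0.0375 = 0.0295875
  Eyre: 0.1515 × 0.09 = 0.013635
Normalizing constant = 0.0497675.
P(Dunn | quirk) = 0.006545/0.0497675 ≈ 0.1315
P(Cato | quirk) = 0.0295875/0.0497675 ≈ 0.5945
P(Eyre | quirk) = 0.013635/0.0497675 ≈ 0.2740

Dunn 0.1315, Cato 0.5945, Eyre 0.2740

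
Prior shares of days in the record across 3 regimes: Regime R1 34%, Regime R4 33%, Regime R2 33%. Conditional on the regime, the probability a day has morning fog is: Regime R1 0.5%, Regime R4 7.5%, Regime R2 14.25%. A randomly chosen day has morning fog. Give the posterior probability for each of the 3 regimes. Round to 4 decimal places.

Compute prior × likelihood for every hypothesis:
  Regime R1: 0.34 × 0.005 = 0.0017
  Regime R4: 0.33 × 0.075 = 0.02475
  Regime R2: 0.33 × 0.1425 = 0.047025
Total = 0.073475.
P(Regime R1 | fog) = 0.0017/0.073475 ≈ 0.0231
P(Regime R4 | fog) = 0.02475/0.073475 ≈ 0.3368
P(Regime R2 | fog) = 0.047025/0.073475 ≈ 0.6400

Regime R1 0.0231, Regime R4 0.3368, Regime R2 0.6400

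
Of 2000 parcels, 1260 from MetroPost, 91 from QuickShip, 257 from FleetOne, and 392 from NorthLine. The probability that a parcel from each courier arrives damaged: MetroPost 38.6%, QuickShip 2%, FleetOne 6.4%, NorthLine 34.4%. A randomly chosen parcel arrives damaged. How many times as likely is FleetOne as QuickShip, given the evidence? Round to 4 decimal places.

9.0374

Prior × likelihood for each hypothesis:
  MetroPost: 0.63 × 0.386 = 0.24318
  QuickShip: 0.0455 × 0.02 = 0.00091
  FleetOne: 0.1285 × 0.064 = 0.008224
  NorthLine: 0.196 × 0.344 = 0.067424
Total = 0.319738.
The ratio is 0.008224 / 0.00091 (the normalizer cancels) = 9.0374.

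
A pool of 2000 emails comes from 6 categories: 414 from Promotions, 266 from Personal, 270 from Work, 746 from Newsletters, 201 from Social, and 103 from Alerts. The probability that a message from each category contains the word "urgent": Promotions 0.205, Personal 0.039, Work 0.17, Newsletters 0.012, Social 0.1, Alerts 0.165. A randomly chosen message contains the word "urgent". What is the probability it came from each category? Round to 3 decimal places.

Promotions 0.453, Personal 0.055, Work 0.245, Newsletters 0.048, Social 0.107, Alerts 0.091

Compute prior × likelihood for every hypothesis:
  Promotions: 0.207 × 0.205 = 0.042435
  Personal: 0.133 × 0.039 = 0.005187
  Work: 0.135 × 0.17 = 0.02295
  Newsletters: 0.373 × 0.012 = 0.004476
  Social: 0.1005 × 0.1 = 0.01005
  Alerts: 0.0515 × 0.165 = 0.0084975
Sum = 0.0935955.
P(Promotions | urgent-flag) = 0.042435/0.0935955 ≈ 0.453
P(Personal | urgent-flag) = 0.005187/0.0935955 ≈ 0.055
P(Work | urgent-flag) = 0.02295/0.0935955 ≈ 0.245
P(Newsletters | urgent-flag) = 0.004476/0.0935955 ≈ 0.048
P(Social | urgent-flag) = 0.01005/0.0935955 ≈ 0.107
P(Alerts | urgent-flag) = 0.0084975/0.0935955 ≈ 0.091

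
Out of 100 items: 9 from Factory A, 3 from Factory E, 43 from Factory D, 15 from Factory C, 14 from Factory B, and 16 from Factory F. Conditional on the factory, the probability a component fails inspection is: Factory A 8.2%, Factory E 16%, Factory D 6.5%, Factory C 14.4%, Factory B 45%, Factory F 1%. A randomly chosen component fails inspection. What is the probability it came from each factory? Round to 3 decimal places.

Factory A 0.058, Factory E 0.038, Factory D 0.221, Factory C 0.171, Factory B 0.499, Factory F 0.013

By Bayes' rule, posterior ∝ prior × likelihood:
  Factory A: 0.09 × 0.082 = 0.00738
  Factory E: 0.03 × 0.16 = 0.0048
  Factory D: 0.43 × 0.065 = 0.02795
  Factory C: 0.15 × 0.144 = 0.0216
  Factory B: 0.14 × 0.45 = 0.063
  Factory F: 0.16 × 0.01 = 0.0016
Total = 0.12633.
P(Factory A | nonconforming) = 0.00738/0.12633 ≈ 0.058
P(Factory E | nonconforming) = 0.0048/0.12633 ≈ 0.038
P(Factory D | nonconforming) = 0.02795/0.12633 ≈ 0.221
P(Factory C | nonconforming) = 0.0216/0.12633 ≈ 0.171
P(Factory B | nonconforming) = 0.063/0.12633 ≈ 0.499
P(Factory F | nonconforming) = 0.0016/0.12633 ≈ 0.013
(Check: 0.058+0.038+0.221+0.171+0.499+0.013 = 1.000.)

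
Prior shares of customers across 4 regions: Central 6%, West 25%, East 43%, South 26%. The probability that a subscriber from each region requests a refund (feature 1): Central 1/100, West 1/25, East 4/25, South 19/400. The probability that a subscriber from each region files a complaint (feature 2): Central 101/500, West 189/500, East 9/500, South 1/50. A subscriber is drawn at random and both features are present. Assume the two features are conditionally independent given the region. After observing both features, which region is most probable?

West

By Bayes' rule, posterior ∝ prior × likelihood:
  Central: 0.06 × 0.01 × 0.202 = 0.0001212
  West: 0.25 × 0.04 × 0.378 = 0.00378
  East: 0.43 × 0.16 × 0.018 = 0.0012384
  South: 0.26 × 0.0475 × 0.02 = 0.000247
Normalizing constant = 0.0053866.
Largest term belongs to West, so West is most probable.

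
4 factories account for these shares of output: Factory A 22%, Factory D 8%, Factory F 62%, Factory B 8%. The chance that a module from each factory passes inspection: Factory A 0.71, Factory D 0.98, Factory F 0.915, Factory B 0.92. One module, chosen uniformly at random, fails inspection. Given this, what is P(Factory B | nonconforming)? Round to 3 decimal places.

0.051

Taking complements, P(nonconforming | each) = Factory A 0.29, Factory D 0.02, Factory F 0.085, Factory B 0.08.
Prior × likelihood for each hypothesis:
  Factory A: 0.22 × 0.29 = 0.0638
  Factory D: 0.08 × 0.02 = 0.0016
  Factory F: 0.62 × 0.085 = 0.0527
  Factory B: 0.08 × 0.08 = 0.0064
Total = 0.1245.
P(Factory B | evidence) = 0.0064 / 0.1245 ≈ 0.051.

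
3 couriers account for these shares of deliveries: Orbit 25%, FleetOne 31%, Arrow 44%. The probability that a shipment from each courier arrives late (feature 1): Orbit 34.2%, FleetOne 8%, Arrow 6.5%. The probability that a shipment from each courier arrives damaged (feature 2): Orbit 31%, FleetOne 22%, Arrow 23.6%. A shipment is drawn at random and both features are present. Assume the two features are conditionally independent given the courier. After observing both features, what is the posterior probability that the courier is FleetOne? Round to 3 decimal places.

Unnormalized posteriors (prior × likelihood):
  Orbit: 0.25 × 0.342 × 0.31 = 0.026505
  FleetOne: 0.31 × 0.08 × 0.22 = 0.005456
  Arrow: 0.44 × 0.065 × 0.236 = 0.0067496
Sum = 0.0387106.
P(FleetOne | evidence) = 0.005456 / 0.0387106 ≈ 0.141.

0.141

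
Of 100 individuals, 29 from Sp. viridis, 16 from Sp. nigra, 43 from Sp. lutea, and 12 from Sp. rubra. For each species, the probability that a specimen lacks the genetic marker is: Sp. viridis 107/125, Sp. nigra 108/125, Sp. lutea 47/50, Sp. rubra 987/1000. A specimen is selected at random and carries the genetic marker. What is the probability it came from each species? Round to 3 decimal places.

Taking complements, P(marker | each) = Sp. viridis 0.144, Sp. nigra 0.136, Sp. lutea 0.06, Sp. rubra 0.013.
By Bayes' rule, posterior ∝ prior × likelihood:
  Sp. viridis: 0.29 × 0.144 = 0.04176
  Sp. nigra: 0.16 × 0.136 = 0.02176
  Sp. lutea: 0.43 × 0.06 = 0.0258
  Sp. rubra: 0.12 × 0.013 = 0.00156
Normalizing constant = 0.09088.
P(Sp. viridis | marker) = 0.04176/0.09088 ≈ 0.460
P(Sp. nigra | marker) = 0.02176/0.09088 ≈ 0.239
P(Sp. lutea | marker) = 0.0258/0.09088 ≈ 0.284
P(Sp. rubra | marker) = 0.00156/0.09088 ≈ 0.017

Sp. viridis 0.460, Sp. nigra 0.239, Sp. lutea 0.284, Sp. rubra 0.017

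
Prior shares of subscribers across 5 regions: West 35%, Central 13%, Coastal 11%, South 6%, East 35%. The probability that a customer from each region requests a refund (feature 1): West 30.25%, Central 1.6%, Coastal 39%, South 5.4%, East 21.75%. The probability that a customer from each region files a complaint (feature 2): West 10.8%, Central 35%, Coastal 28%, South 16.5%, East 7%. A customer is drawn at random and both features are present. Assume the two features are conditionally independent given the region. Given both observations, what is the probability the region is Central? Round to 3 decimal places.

By Bayes' rule, posterior ∝ prior × likelihood:
  West: 0.35 × 0.3025 × 0.108 = 0.0114345
  Central: 0.13 × 0.016 × 0.35 = 0.000728
  Coastal: 0.11 × 0.39 × 0.28 = 0.012012
  South: 0.06 × 0.054 × 0.165 = 0.0005346
  East: 0.35 × 0.2175 × 0.07 = 0.00532875
Normalizing constant = 0.03003785.
P(Central | evidence) = 0.000728 / 0.03003785 ≈ 0.024.

0.024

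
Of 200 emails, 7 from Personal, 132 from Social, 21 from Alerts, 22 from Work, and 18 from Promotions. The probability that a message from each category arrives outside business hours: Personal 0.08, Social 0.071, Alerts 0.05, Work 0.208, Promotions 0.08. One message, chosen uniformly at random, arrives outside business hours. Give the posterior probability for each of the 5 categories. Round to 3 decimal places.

Personal 0.033, Social 0.551, Alerts 0.062, Work 0.269, Promotions 0.085

Prior × likelihood for each hypothesis:
  Personal: 0.035 × 0.08 = 0.0028
  Social: 0.66 × 0.071 = 0.04686
  Alerts: 0.105 × 0.05 = 0.00525
  Work: 0.11 × 0.208 = 0.02288
  Promotions: 0.09 × 0.08 = 0.0072
Total = 0.08499.
P(Personal | off-hours) = 0.0028/0.08499 ≈ 0.033
P(Social | off-hours) = 0.04686/0.08499 ≈ 0.551
P(Alerts | off-hours) = 0.00525/0.08499 ≈ 0.062
P(Work | off-hours) = 0.02288/0.08499 ≈ 0.269
P(Promotions | off-hours) = 0.0072/0.08499 ≈ 0.085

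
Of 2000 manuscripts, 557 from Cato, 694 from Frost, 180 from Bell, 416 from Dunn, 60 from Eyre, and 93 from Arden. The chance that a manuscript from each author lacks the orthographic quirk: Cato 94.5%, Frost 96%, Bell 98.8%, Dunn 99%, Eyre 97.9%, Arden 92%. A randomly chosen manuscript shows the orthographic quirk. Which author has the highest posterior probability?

Taking complements, P(quirk | each) = Cato 0.055, Frost 0.04, Bell 0.012, Dunn 0.01, Eyre 0.021, Arden 0.08.
Unnormalized posteriors (prior × likelihood):
  Cato: 0.2785 × 0.055 = 0.0153175
  Frost: 0.347 × 0.04 = 0.01388
  Bell: 0.09 × 0.012 = 0.00108
  Dunn: 0.208 × 0.01 = 0.00208
  Eyre: 0.03 × 0.021 = 0.00063
  Arden: 0.0465 × 0.08 = 0.00372
Normalizing constant = 0.0367075.
Largest term belongs to Cato, so Cato is most probable.

Cato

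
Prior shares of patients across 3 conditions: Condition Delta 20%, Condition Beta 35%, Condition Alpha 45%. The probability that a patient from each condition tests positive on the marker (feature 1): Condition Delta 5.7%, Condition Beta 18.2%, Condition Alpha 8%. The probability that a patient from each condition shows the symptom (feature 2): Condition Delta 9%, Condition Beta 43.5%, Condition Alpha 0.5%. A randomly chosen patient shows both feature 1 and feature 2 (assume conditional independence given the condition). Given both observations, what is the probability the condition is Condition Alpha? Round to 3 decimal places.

0.006

Compute prior × likelihood for every hypothesis:
  Condition Delta: 0.2 × 0.057 × 0.09 = 0.001026
  Condition Beta: 0.35 × 0.182 × 0.435 = 0.0277095
  Condition Alpha: 0.45 × 0.08 × 0.005 = 0.00018
Total = 0.0289155.
P(Condition Alpha | evidence) = 0.00018 / 0.0289155 ≈ 0.006.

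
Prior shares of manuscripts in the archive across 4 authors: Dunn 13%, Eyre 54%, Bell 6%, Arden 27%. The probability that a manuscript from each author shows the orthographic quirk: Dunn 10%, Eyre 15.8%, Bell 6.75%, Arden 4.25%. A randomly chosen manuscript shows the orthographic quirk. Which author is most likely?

Compute prior × likelihood for every hypothesis:
  Dunn: 0.13 × 0.1 = 0.013
  Eyre: 0.54 × 0.158 = 0.08532
  Bell: 0.06 × 0.0675 = 0.00405
  Arden: 0.27 × 0.0425 = 0.011475
Total = 0.113845.
Largest term belongs to Eyre, so Eyre is most probable.

Eyre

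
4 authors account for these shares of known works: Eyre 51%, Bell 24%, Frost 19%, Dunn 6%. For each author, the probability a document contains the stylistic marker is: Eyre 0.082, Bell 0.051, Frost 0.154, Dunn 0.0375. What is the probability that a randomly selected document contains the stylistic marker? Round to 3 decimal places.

Unnormalized posteriors (prior × likelihood):
  Eyre: 0.51 × 0.082 = 0.04182
  Bell: 0.24 × 0.051 = 0.01224
  Frost: 0.19 × 0.154 = 0.02926
  Dunn: 0.06 × 0.0375 = 0.00225
P(marker) = 0.04182 + 0.01224 + 0.02926 + 0.00225 = 0.08557 → 0.086.

0.086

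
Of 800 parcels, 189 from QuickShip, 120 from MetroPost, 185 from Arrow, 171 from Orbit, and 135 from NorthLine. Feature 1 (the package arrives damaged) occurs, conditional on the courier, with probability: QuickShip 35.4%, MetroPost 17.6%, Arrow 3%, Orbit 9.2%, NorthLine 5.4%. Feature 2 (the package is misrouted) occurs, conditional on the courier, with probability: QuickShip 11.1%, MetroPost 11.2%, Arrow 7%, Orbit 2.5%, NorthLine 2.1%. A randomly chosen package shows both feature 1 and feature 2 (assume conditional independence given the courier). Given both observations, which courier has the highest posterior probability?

Prior × likelihood for each hypothesis:
  QuickShip: 0.23625 × 0.354 × 0.111 = 0.0092832075
  MetroPost: 0.15 × 0.176 × 0.112 = 0.0029568
  Arrow: 0.23125 × 0.03 × 0.07 = 0.000485625
  Orbit: 0.21375 × 0.092 × 0.025 = 0.000491625
  NorthLine: 0.16875 × 0.054 × 0.021 = 0.0001913625
Normalizing constant = 0.01340862.
Largest term belongs to QuickShip, so QuickShip is most probable.

QuickShip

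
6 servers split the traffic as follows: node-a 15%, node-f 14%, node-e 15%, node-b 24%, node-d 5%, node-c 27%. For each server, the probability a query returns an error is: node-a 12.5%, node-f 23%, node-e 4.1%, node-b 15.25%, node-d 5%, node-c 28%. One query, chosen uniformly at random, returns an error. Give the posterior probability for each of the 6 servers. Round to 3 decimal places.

node-a 0.109, node-f 0.187, node-e 0.036, node-b 0.213, node-d 0.015, node-c 0.440

By Bayes' rule, posterior ∝ prior × likelihood:
  node-a: 0.15 × 0.125 = 0.01875
  node-f: 0.14 × 0.23 = 0.0322
  node-e: 0.15 × 0.041 = 0.00615
  node-b: 0.24 × 0.1525 = 0.0366
  node-d: 0.05 × 0.05 = 0.0025
  node-c: 0.27 × 0.28 = 0.0756
Total = 0.1718.
P(node-a | error) = 0.01875/0.1718 ≈ 0.109
P(node-f | error) = 0.0322/0.1718 ≈ 0.187
P(node-e | error) = 0.00615/0.1718 ≈ 0.036
P(node-b | error) = 0.0366/0.1718 ≈ 0.213
P(node-d | error) = 0.0025/0.1718 ≈ 0.015
P(node-c | error) = 0.0756/0.1718 ≈ 0.440
(Check: 0.109+0.187+0.036+0.213+0.015+0.440 = 1.000.)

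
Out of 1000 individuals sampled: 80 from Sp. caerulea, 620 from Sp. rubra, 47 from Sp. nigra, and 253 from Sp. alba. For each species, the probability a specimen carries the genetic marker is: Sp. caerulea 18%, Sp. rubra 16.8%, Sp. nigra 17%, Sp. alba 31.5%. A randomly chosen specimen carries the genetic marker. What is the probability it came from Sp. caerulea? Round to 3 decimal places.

0.070

By Bayes' rule, posterior ∝ prior × likelihood:
  Sp. caerulea: 0.08 × 0.18 = 0.0144
  Sp. rubra: 0.62 × 0.168 = 0.10416
  Sp. nigra: 0.047 × 0.17 = 0.00799
  Sp. alba: 0.253 × 0.315 = 0.079695
Total = 0.206245.
P(Sp. caerulea | evidence) = 0.0144 / 0.206245 ≈ 0.070.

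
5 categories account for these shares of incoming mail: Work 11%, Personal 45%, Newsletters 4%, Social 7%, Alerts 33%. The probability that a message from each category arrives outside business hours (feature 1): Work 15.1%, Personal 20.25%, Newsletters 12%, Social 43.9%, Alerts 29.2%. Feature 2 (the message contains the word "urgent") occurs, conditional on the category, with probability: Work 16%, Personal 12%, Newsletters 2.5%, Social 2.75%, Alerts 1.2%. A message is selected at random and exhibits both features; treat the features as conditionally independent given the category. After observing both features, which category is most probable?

Personal

By Bayes' rule, posterior ∝ prior × likelihood:
  Work: 0.11 × 0.151 × 0.16 = 0.0026576
  Personal: 0.45 × 0.2025 × 0.12 = 0.010935
  Newsletters: 0.04 × 0.12 × 0.025 = 0.00012
  Social: 0.07 × 0.439 × 0.0275 = 0.000845075
  Alerts: 0.33 × 0.292 × 0.012 = 0.00115632
Normalizing constant = 0.015713995.
Largest term belongs to Personal, so Personal is most probable.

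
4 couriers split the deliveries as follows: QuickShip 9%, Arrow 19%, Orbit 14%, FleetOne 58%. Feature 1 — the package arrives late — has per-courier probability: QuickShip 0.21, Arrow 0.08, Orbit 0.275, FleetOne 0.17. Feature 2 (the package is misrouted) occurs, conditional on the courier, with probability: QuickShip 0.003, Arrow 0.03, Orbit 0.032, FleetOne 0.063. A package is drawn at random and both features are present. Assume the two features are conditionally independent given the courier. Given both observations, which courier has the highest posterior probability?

FleetOne

Unnormalized posteriors (prior × likelihood):
  QuickShip: 0.09 × 0.21 × 0.003 = 0.0000567
  Arrow: 0.19 × 0.08 × 0.03 = 0.000456
  Orbit: 0.14 × 0.275 × 0.032 = 0.001232
  FleetOne: 0.58 × 0.17 × 0.063 = 0.0062118
Sum = 0.0079565.
Largest term belongs to FleetOne, so FleetOne is most probable.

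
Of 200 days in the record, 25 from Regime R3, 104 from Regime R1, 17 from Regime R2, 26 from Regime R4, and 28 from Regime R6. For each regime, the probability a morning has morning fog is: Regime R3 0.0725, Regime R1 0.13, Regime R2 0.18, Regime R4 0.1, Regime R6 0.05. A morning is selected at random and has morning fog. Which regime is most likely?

Regime R1

Prior × likelihood for each hypothesis:
  Regime R3: 0.125 × 0.0725 = 0.0090625
  Regime R1: 0.52 × 0.13 = 0.0676
  Regime R2: 0.085 × 0.18 = 0.0153
  Regime R4: 0.13 × 0.1 = 0.013
  Regime R6: 0.14 × 0.05 = 0.007
Total = 0.1119625.
Largest term belongs to Regime R1, so Regime R1 is most probable.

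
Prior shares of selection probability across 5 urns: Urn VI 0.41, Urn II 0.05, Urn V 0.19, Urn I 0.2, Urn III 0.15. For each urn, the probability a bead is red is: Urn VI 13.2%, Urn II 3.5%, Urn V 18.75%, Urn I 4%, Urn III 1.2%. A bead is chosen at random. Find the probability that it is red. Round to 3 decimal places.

Compute prior × likelihood for every hypothesis:
  Urn VI: 0.41 × 0.132 = 0.05412
  Urn II: 0.05 × 0.035 = 0.00175
  Urn V: 0.19 × 0.1875 = 0.035625
  Urn I: 0.2 × 0.04 = 0.008
  Urn III: 0.15 × 0.012 = 0.0018
P(red) = 0.05412 + 0.00175 + 0.035625 + 0.008 + 0.0018 = 0.101295 → 0.101.

0.101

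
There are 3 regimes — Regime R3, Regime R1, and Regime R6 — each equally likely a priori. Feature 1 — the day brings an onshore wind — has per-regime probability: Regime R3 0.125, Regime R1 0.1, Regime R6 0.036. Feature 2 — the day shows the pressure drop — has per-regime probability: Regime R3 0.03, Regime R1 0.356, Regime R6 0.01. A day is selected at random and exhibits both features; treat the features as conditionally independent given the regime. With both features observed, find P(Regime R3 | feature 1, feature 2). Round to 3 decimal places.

Since the prior is uniform, the posterior is proportional to the likelihood:
  Regime R3: 0.125 × 0.03 = 0.00375
  Regime R1: 0.1 × 0.356 = 0.0356
  Regime R6: 0.036 × 0.01 = 0.00036
Sum = 0.03971.
P(Regime R3 | evidence) = 0.00375 / 0.03971 ≈ 0.094.

0.094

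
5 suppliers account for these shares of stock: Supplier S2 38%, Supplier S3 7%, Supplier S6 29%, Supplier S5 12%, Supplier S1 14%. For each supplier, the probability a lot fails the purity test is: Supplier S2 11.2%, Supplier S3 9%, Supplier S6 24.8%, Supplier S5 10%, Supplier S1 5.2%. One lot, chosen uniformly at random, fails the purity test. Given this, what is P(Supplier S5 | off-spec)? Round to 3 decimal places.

Unnormalized posteriors (prior × likelihood):
  Supplier S2: 0.38 × 0.112 = 0.04256
  Supplier S3: 0.07 × 0.09 = 0.0063
  Supplier S6: 0.29 × 0.248 = 0.07192
  Supplier S5: 0.12 × 0.1 = 0.012
  Supplier S1: 0.14 × 0.052 = 0.00728
Normalizing constant = 0.14006.
P(Supplier S5 | evidence) = 0.012 / 0.14006 ≈ 0.086.

0.086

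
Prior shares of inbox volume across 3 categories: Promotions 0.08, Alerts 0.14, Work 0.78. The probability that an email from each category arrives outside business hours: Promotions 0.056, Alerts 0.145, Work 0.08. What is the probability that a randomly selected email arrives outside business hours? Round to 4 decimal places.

0.0872

Unnormalized posteriors (prior × likelihood):
  Promotions: 0.08 × 0.056 = 0.00448
  Alerts: 0.14 × 0.145 = 0.0203
  Work: 0.78 × 0.08 = 0.0624
P(off-hours) = 0.00448 + 0.0203 + 0.0624 = 0.08718 → 0.0872.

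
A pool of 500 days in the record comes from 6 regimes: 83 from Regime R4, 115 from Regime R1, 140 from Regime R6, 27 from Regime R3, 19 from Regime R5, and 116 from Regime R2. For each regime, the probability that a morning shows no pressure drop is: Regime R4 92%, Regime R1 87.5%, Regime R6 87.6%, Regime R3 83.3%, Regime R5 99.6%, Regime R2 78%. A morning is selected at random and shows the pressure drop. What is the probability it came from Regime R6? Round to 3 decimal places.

Taking complements, P(drop | each) = Regime R4 0.08, Regime R1 0.125, Regime R6 0.124, Regime R3 0.167, Regime R5 0.004, Regime R2 0.22.
Prior × likelihood for each hypothesis:
  Regime R4: 0.166 × 0.08 = 0.01328
  Regime R1: 0.23 × 0.125 = 0.02875
  Regime R6: 0.28 × 0.124 = 0.03472
  Regime R3: 0.054 × 0.167 = 0.009018
  Regime R5: 0.038 × 0.004 = 0.000152
  Regime R2: 0.232 × 0.22 = 0.05104
Sum = 0.13696.
P(Regime R6 | evidence) = 0.03472 / 0.13696 ≈ 0.254.

0.254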